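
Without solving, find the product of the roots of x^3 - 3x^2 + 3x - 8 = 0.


By Vieta's formulas for x^3 + bx^2 + cx + d = 0:
  r1 + r2 + r3 = -b/a = 3
  r1*r2 + r1*r3 + r2*r3 = c/a = 3
  r1*r2*r3 = -d/a = 8


Product = 8


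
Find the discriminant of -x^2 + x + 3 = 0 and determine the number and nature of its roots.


For ax^2 + bx + c = 0, discriminant D = b^2 - 4ac
Here a = -1, b = 1, c = 3
D = (1)^2 - 4(-1)(3) = 1 + 12 = 13

D = 13 > 0 but not a perfect square
The equation has 2 distinct real irrational roots.

Discriminant = 13, 2 distinct real irrational roots


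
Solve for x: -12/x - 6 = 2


Subtract -6 from both sides: -12/x = 8
Multiply both sides by x: -12 = 8 * x
Divide by 8: x = -3/2

x = -3/2


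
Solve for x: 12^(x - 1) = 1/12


Express both sides with the same base.
1/12 = 12^(-1)
Since the bases match, equate exponents: x - 1 = -1
So x = -1 - (-1) = 0

x = 0


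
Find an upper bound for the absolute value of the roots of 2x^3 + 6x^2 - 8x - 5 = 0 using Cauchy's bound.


Cauchy's bound: all roots r satisfy |r| <= 1 + max(|a_i/a_n|) for i = 0,...,n-1
where a_n is the leading coefficient.

Coefficients: [2, 6, -8, -5]
Leading coefficient a_n = 2
Ratios |a_i/a_n|: 3, 4, 5/2
Maximum ratio: 4
Cauchy's bound: |r| <= 1 + 4 = 5

Upper bound = 5


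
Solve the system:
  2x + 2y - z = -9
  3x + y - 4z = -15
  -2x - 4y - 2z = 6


Using Cramer's rule. Expand each determinant along the first row.
D  = 2*[1*(-2) - (-4)*(-4)] - 2*[3*(-2) - (-4)*(-2)] + (-1)*[3*(-4) - 1*(-2)]
  = 2*(-18) - 2*(-14) + (-1)*(-10) = 2
Dx = (-9)*[1*(-2) - (-4)*(-4)] - 2*[(-15)*(-2) - (-4)*6] + (-1)*[(-15)*(-4) - 1*6]
  = (-9)*(-18) - 2*(54) + (-1)*(54) = 0
Dy = 2*[(-15)*(-2) - (-4)*6] - (-9)*[3*(-2) - (-4)*(-2)] + (-1)*[3*6 - (-15)*(-2)]
  = 2*(54) - (-9)*(-14) + (-1)*(-12) = -6
Dz = 2*[1*6 - (-15)*(-4)] - 2*[3*6 - (-15)*(-2)] + (-9)*[3*(-4) - 1*(-2)]
  = 2*(-54) - 2*(-12) + (-9)*(-10) = 6
x = Dx/D = 0/2 = 0, y = Dy/D = -6/2 = -3, z = Dz/D = 6/2 = 3
Check eq1: (2)(0) + (2)(-3) + (-1)(3) = -9 = -9 ✓
Check eq2: (3)(0) + (1)(-3) + (-4)(3) = -15 = -15 ✓
Check eq3: (-2)(0) + (-4)(-3) + (-2)(3) = 6 = 6 ✓

x = 0, y = -3, z = 3


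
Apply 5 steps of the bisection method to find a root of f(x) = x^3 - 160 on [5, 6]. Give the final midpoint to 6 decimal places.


f(x) = x^3 - 160
f(5) = -35 < 0
f(6) = 56 > 0

Step 1: midpoint = (5.000000 + 6.000000)/2 = 5.500000
  f(5.500000) = 6.375000
  f(mid) > 0, so root is in [5.000000, 5.500000]

Step 2: midpoint = (5.000000 + 5.500000)/2 = 5.250000
  f(5.250000) = -15.296875
  f(mid) < 0, so root is in [5.250000, 5.500000]

Step 3: midpoint = (5.250000 + 5.500000)/2 = 5.375000
  f(5.375000) = -4.712891
  f(mid) < 0, so root is in [5.375000, 5.500000]

Step 4: midpoint = (5.375000 + 5.500000)/2 = 5.437500
  f(5.437500) = 0.767334
  f(mid) > 0, so root is in [5.375000, 5.437500]

Step 5: midpoint = (5.375000 + 5.437500)/2 = 5.406250
  f(5.406250) = -1.988617
  f(mid) < 0, so root is in [5.406250, 5.437500]

midpoint = 5.406250


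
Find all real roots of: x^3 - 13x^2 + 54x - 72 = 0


Let p(x) = x^3 - 13x^2 + 54x - 72. By the rational root theorem (leading coefficient 1), any rational root is an integer divisor of 72: try ±1, ±2, ... in turn.
Test x = 1: value = -30 ≠ 0.
Test x = -1: value = -140 ≠ 0.
Test x = 2: value = -8 ≠ 0.
Test x = -2: value = -240 ≠ 0.
Test x = 3: value = 0 ✓, so (x - 3) is a factor.
Synthetic division by (x - 3): bring down 1; 1(3) - 13 = -10; (-10)(3) + 54 = 24; 24(3) - 72 = 0 → quotient x^2 - 10x + 24, remainder 0.
Solve the quadratic x^2 - 10x + 24 = 0: discriminant = (-10)^2 - 4(1)(24) = 100 - 96 = 4.
sqrt(4) = 2, so x = (10 ± 2)/2: x = 6 or x = 4.

x = 3, x = 4, x = 6


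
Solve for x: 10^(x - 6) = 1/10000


Express both sides with the same base.
1/10000 = 10^(-4)
Since the bases match, equate exponents: x - 6 = -4
So x = -4 - (-6) = 2

x = 2


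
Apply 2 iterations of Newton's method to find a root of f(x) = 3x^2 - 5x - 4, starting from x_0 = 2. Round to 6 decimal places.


Newton's method: x_(n+1) = x_n - f(x_n)/f'(x_n)
f(x) = 3x^2 - 5x - 4
f'(x) = 6x - 5

Iteration 1:
  f(2.000000) = -2.000000
  f'(2.000000) = 7.000000
  x_1 = 2.000000 - (-2.000000)/(7.000000) = 2.285714

Iteration 2:
  f(2.285714) = 0.244898
  f'(2.285714) = 8.714286
  x_2 = 2.285714 - (0.244898)/(8.714286) = 2.257611

x_2 = 2.257611


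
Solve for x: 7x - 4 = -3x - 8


Starting with: 7x - 4 = -3x - 8
Move all x terms to left: (7 + 3)x = -8 + 4
Simplify: 10x = -4
Divide both sides by 10: x = -2/5

x = -2/5


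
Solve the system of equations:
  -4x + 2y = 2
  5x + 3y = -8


Using Cramer's rule:
Determinant D = (-4)(3) - (5)(2) = -12 - 10 = -22
Dx = (2)(3) - (-8)(2) = 6 + 16 = 22
Dy = (-4)(-8) - (5)(2) = 32 - 10 = 22
x = Dx/D = 22/-22 = -1
y = Dy/D = 22/-22 = -1

x = -1, y = -1


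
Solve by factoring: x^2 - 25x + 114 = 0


We need two numbers that multiply to 114 and add to -25.
Those numbers are -19 and -6 (since (-19) * (-6) = 114 and (-19) + (-6) = -25).
So x^2 - 25x + 114 = (x - 19)(x - 6) = 0
Setting each factor to zero: x = 19 or x = 6

x = 6, x = 19


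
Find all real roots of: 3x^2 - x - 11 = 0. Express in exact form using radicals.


Using the quadratic formula: x = (-b ± sqrt(b^2 - 4ac)) / (2a)
Here a = 3, b = -1, c = -11
Discriminant = b^2 - 4ac = (-1)^2 - 4(3)(-11) = 1 + 132 = 133
Since discriminant = 133 > 0, there are two real roots.
x = (1 ± sqrt(133)) / 6
Numerically: x ≈ 2.0888 or x ≈ -1.7554

x = (1 + sqrt(133)) / 6 or x = (1 - sqrt(133)) / 6


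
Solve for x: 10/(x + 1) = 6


Multiply both sides by (x + 1): 10 = 6(x + 1)
Distribute: 10 = 6x + 6
6x = 10 - 6 = 4
x = 2/3

x = 2/3


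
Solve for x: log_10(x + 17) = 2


Convert to exponential form: x + 17 = 10^2 = 100
x = 100 - 17 = 83
Check: log_10(83 + 17) = log_10(100) = log_10(100) = 2 ✓

x = 83


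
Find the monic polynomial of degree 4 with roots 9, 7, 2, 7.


A monic polynomial with roots 9, 7, 2, 7 is:
p(x) = (x - 9)(x - 7)(x - 2)(x - 7)
After multiplying by (x - 9): x - 9
After multiplying by (x - 7): x^2 - 16x + 63
After multiplying by (x - 2): x^3 - 18x^2 + 95x - 126
After multiplying by (x - 7): x^4 - 25x^3 + 221x^2 - 791x + 882

x^4 - 25x^3 + 221x^2 - 791x + 882


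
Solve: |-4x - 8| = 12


An absolute value equation |expr| = 12 gives two cases:
Case 1: -4x - 8 = 12
  -4x = 20, so x = -5
Case 2: -4x - 8 = -12
  -4x = -4, so x = 1

x = -5, x = 1


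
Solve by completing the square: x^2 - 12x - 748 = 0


Start: x^2 - 12x - 748 = 0
Move constant: x^2 - 12x = 748
Half of -12 is -6, squared is 36
Add 36 to both sides: x^2 - 12x + 36 = 784
(x - 6)^2 = 784
x - 6 = ±28
x = 6 + 28 = 34 or x = 6 - 28 = -22

x = -22, x = 34


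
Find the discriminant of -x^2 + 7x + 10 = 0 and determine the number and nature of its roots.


For ax^2 + bx + c = 0, discriminant D = b^2 - 4ac
Here a = -1, b = 7, c = 10
D = (7)^2 - 4(-1)(10) = 49 + 40 = 89

D = 89 > 0 but not a perfect square
The equation has 2 distinct real irrational roots.

Discriminant = 89, 2 distinct real irrational roots


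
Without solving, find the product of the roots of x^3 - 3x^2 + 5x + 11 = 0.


By Vieta's formulas for x^3 + bx^2 + cx + d = 0:
  r1 + r2 + r3 = -b/a = 3
  r1*r2 + r1*r3 + r2*r3 = c/a = 5
  r1*r2*r3 = -d/a = -11


Product = -11


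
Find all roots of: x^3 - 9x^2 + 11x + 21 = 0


Let p(x) = x^3 - 9x^2 + 11x + 21. By the rational root theorem (leading coefficient 1), any rational root is an integer divisor of 21: try ±1, ±2, ... in turn.
Test x = 1: value = 24 ≠ 0.
Test x = -1: value = 0 ✓, so (x + 1) is a factor.
Synthetic division by (x + 1): bring down 1; 1(-1) - 9 = -10; (-10)(-1) + 11 = 21; 21(-1) + 21 = 0 → quotient x^2 - 10x + 21, remainder 0.
Solve the quadratic x^2 - 10x + 21 = 0: discriminant = (-10)^2 - 4(1)(21) = 100 - 84 = 16.
sqrt(16) = 4, so x = (10 ± 4)/2: x = 7 or x = 3.
Collecting all roots found:

x = -1, x = 3, x = 7


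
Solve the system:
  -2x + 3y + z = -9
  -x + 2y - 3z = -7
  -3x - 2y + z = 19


Using Cramer's rule. Expand each determinant along the first row.
D  = (-2)*[2*1 - (-3)*(-2)] - 3*[(-1)*1 - (-3)*(-3)] + 1*[(-1)*(-2) - 2*(-3)]
  = (-2)*(-4) - 3*(-10) + 1*(8) = 46
Dx = (-9)*[2*1 - (-3)*(-2)] - 3*[(-7)*1 - (-3)*19] + 1*[(-7)*(-2) - 2*19]
  = (-9)*(-4) - 3*(50) + 1*(-24) = -138
Dy = (-2)*[(-7)*1 - (-3)*19] - (-9)*[(-1)*1 - (-3)*(-3)] + 1*[(-1)*19 - (-7)*(-3)]
  = (-2)*(50) - (-9)*(-10) + 1*(-40) = -230
Dz = (-2)*[2*19 - (-7)*(-2)] - 3*[(-1)*19 - (-7)*(-3)] + (-9)*[(-1)*(-2) - 2*(-3)]
  = (-2)*(24) - 3*(-40) + (-9)*(8) = 0
x = Dx/D = -138/46 = -3, y = Dy/D = -230/46 = -5, z = Dz/D = 0/46 = 0
Check eq1: (-2)(-3) + (3)(-5) + (1)(0) = -9 = -9 ✓
Check eq2: (-1)(-3) + (2)(-5) + (-3)(0) = -7 = -7 ✓
Check eq3: (-3)(-3) + (-2)(-5) + (1)(0) = 19 = 19 ✓

x = -3, y = -5, z = 0


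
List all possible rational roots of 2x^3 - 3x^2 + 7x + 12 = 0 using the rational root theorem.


Rational root theorem: possible roots are ±p/q where:
  p divides the constant term (12): p ∈ {1, 2, 3, 4, 6, 12}
  q divides the leading coefficient (2): q ∈ {1, 2}

All possible rational roots: -12, -6, -4, -3, -2, -3/2, -1, -1/2, 1/2, 1, 3/2, 2, 3, 4, 6, 12

-12, -6, -4, -3, -2, -3/2, -1, -1/2, 1/2, 1, 3/2, 2, 3, 4, 6, 12


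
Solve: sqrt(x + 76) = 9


Square both sides: x + 76 = 9^2 = 81
x = 81 - 76 = 5
x = 5
Check: sqrt(1*5 + 76) = sqrt(81) = 9 ✓

x = 5


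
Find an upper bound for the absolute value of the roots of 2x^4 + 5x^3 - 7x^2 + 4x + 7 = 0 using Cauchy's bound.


Cauchy's bound: all roots r satisfy |r| <= 1 + max(|a_i/a_n|) for i = 0,...,n-1
where a_n is the leading coefficient.

Coefficients: [2, 5, -7, 4, 7]
Leading coefficient a_n = 2
Ratios |a_i/a_n|: 5/2, 7/2, 2, 7/2
Maximum ratio: 7/2
Cauchy's bound: |r| <= 1 + 7/2 = 9/2

Upper bound = 9/2


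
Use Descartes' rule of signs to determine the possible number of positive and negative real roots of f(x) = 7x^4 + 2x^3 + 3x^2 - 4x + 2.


Descartes' rule of signs:

For positive roots, count sign changes in f(x) = 7x^4 + 2x^3 + 3x^2 - 4x + 2:
Signs of coefficients: +, +, +, -, +
Number of sign changes: 2
Possible positive real roots: 2, 0

For negative roots, examine f(-x) = 7x^4 - 2x^3 + 3x^2 + 4x + 2:
Signs of coefficients: +, -, +, +, +
Number of sign changes: 2
Possible negative real roots: 2, 0

Positive roots: 2 or 0; Negative roots: 2 or 0


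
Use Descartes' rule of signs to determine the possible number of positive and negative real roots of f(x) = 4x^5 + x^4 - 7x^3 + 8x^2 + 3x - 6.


Descartes' rule of signs:

For positive roots, count sign changes in f(x) = 4x^5 + x^4 - 7x^3 + 8x^2 + 3x - 6:
Signs of coefficients: +, +, -, +, +, -
Number of sign changes: 3
Possible positive real roots: 3, 1

For negative roots, examine f(-x) = -4x^5 + x^4 + 7x^3 + 8x^2 - 3x - 6:
Signs of coefficients: -, +, +, +, -, -
Number of sign changes: 2
Possible negative real roots: 2, 0

Positive roots: 3 or 1; Negative roots: 2 or 0


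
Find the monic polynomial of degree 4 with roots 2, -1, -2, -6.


A monic polynomial with roots 2, -1, -2, -6 is:
p(x) = (x - 2)(x + 1)(x + 2)(x + 6)
After multiplying by (x - 2): x - 2
After multiplying by (x + 1): x^2 - x - 2
After multiplying by (x + 2): x^3 + x^2 - 4x - 4
After multiplying by (x + 6): x^4 + 7x^3 + 2x^2 - 28x - 24

x^4 + 7x^3 + 2x^2 - 28x - 24


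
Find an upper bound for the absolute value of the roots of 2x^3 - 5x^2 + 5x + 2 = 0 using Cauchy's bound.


Cauchy's bound: all roots r satisfy |r| <= 1 + max(|a_i/a_n|) for i = 0,...,n-1
where a_n is the leading coefficient.

Coefficients: [2, -5, 5, 2]
Leading coefficient a_n = 2
Ratios |a_i/a_n|: 5/2, 5/2, 1
Maximum ratio: 5/2
Cauchy's bound: |r| <= 1 + 5/2 = 7/2

Upper bound = 7/2


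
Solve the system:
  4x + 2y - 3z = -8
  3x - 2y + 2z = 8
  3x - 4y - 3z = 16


Using Cramer's rule. Expand each determinant along the first row.
D  = 4*[(-2)*(-3) - 2*(-4)] - 2*[3*(-3) - 2*3] + (-3)*[3*(-4) - (-2)*3]
  = 4*(14) - 2*(-15) + (-3)*(-6) = 104
Dx = (-8)*[(-2)*(-3) - 2*(-4)] - 2*[8*(-3) - 2*16] + (-3)*[8*(-4) - (-2)*16]
  = (-8)*(14) - 2*(-56) + (-3)*(0) = 0
Dy = 4*[8*(-3) - 2*16] - (-8)*[3*(-3) - 2*3] + (-3)*[3*16 - 8*3]
  = 4*(-56) - (-8)*(-15) + (-3)*(24) = -416
Dz = 4*[(-2)*16 - 8*(-4)] - 2*[3*16 - 8*3] + (-8)*[3*(-4) - (-2)*3]
  = 4*(0) - 2*(24) + (-8)*(-6) = 0
x = Dx/D = 0/104 = 0, y = Dy/D = -416/104 = -4, z = Dz/D = 0/104 = 0
Check eq1: (4)(0) + (2)(-4) + (-3)(0) = -8 = -8 ✓
Check eq2: (3)(0) + (-2)(-4) + (2)(0) = 8 = 8 ✓
Check eq3: (3)(0) + (-4)(-4) + (-3)(0) = 16 = 16 ✓

x = 0, y = -4, z = 0


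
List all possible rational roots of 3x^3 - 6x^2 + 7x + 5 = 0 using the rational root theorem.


Rational root theorem: possible roots are ±p/q where:
  p divides the constant term (5): p ∈ {1, 5}
  q divides the leading coefficient (3): q ∈ {1, 3}

All possible rational roots: -5, -5/3, -1, -1/3, 1/3, 1, 5/3, 5

-5, -5/3, -1, -1/3, 1/3, 1, 5/3, 5


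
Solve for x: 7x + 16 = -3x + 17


Starting with: 7x + 16 = -3x + 17
Move all x terms to left: (7 + 3)x = 17 - 16
Simplify: 10x = 1
Divide both sides by 10: x = 1/10

x = 1/10


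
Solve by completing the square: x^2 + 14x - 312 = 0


Start: x^2 + 14x - 312 = 0
Move constant: x^2 + 14x = 312
Half of 14 is 7, squared is 49
Add 49 to both sides: x^2 + 14x + 49 = 361
(x + 7)^2 = 361
x + 7 = ±19
x = -7 + 19 = 12 or x = -7 - 19 = -26

x = -26, x = 12


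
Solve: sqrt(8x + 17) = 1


Square both sides: 8x + 17 = 1^2 = 1
8x = 1 - 17 = -16
x = -2
Check: sqrt(8*(-2) + 17) = sqrt(1) = 1 ✓

x = -2


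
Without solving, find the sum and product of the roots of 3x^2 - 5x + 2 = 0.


By Vieta's formulas for ax^2 + bx + c = 0:
  Sum of roots = -b/a
  Product of roots = c/a

Here a = 3, b = -5, c = 2
Sum = -(-5)/3 = 5/3
Product = 2/3 = 2/3

Sum = 5/3, Product = 2/3


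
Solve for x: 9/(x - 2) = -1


Multiply both sides by (x - 2): 9 = -1(x - 2)
Distribute: 9 = -x + 2
-x = 9 - 2 = 7
x = -7

x = -7


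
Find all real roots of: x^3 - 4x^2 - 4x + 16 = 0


Let p(x) = x^3 - 4x^2 - 4x + 16. By the rational root theorem (leading coefficient 1), any rational root is an integer divisor of 16: try ±1, ±2, ... in turn.
Test x = 1: value = 9 ≠ 0.
Test x = -1: value = 15 ≠ 0.
Test x = 2: value = 0 ✓, so (x - 2) is a factor.
Synthetic division by (x - 2): bring down 1; 1(2) - 4 = -2; (-2)(2) - 4 = -8; (-8)(2) + 16 = 0 → quotient x^2 - 2x - 8, remainder 0.
Solve the quadratic x^2 - 2x - 8 = 0: discriminant = (-2)^2 - 4(1)(-8) = 4 + 32 = 36.
sqrt(36) = 6, so x = (2 ± 6)/2: x = 4 or x = -2.

x = -2, x = 2, x = 4


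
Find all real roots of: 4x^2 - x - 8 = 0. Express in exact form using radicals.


Using the quadratic formula: x = (-b ± sqrt(b^2 - 4ac)) / (2a)
Here a = 4, b = -1, c = -8
Discriminant = b^2 - 4ac = (-1)^2 - 4(4)(-8) = 1 + 128 = 129
Since discriminant = 129 > 0, there are two real roots.
x = (1 ± sqrt(129)) / 8
Numerically: x ≈ 1.5447 or x ≈ -1.2947

x = (1 + sqrt(129)) / 8 or x = (1 - sqrt(129)) / 8


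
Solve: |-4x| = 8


An absolute value equation |expr| = 8 gives two cases:
Case 1: -4x = 8
  -4x = 8, so x = -2
Case 2: -4x = -8
  -4x = -8, so x = 2

x = -2, x = 2


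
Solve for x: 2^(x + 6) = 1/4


Express both sides with the same base.
1/4 = 2^(-2)
Since the bases match, equate exponents: x + 6 = -2
So x = -2 - (6) = -8

x = -8


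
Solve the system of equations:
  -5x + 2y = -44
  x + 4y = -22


Using Cramer's rule:
Determinant D = (-5)(4) - (1)(2) = -20 - 2 = -22
Dx = (-44)(4) - (-22)(2) = -176 + 44 = -132
Dy = (-5)(-22) - (1)(-44) = 110 + 44 = 154
x = Dx/D = -132/-22 = 6
y = Dy/D = 154/-22 = -7

x = 6, y = -7


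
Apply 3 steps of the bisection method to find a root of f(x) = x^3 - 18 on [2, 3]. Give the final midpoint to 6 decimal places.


f(x) = x^3 - 18
f(2) = -10 < 0
f(3) = 9 > 0

Step 1: midpoint = (2.000000 + 3.000000)/2 = 2.500000
  f(2.500000) = -2.375000
  f(mid) < 0, so root is in [2.500000, 3.000000]

Step 2: midpoint = (2.500000 + 3.000000)/2 = 2.750000
  f(2.750000) = 2.796875
  f(mid) > 0, so root is in [2.500000, 2.750000]

Step 3: midpoint = (2.500000 + 2.750000)/2 = 2.625000
  f(2.625000) = 0.087891
  f(mid) > 0, so root is in [2.500000, 2.625000]

midpoint = 2.625000


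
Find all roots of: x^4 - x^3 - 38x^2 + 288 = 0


Let p(x) = x^4 - x^3 - 38x^2 + 288. By the rational root theorem (leading coefficient 1), any rational root is an integer divisor of 288: try ±1, ±2, ... in turn.
Test x = 1: value = 250 ≠ 0.
Test x = -1: value = 252 ≠ 0.
Test x = 2: value = 144 ≠ 0.
Test x = -2: value = 160 ≠ 0.
Test x = 3: value = 0 ✓, so (x - 3) is a factor.
Synthetic division by (x - 3): bring down 1; 1(3) - 1 = 2; 2(3) - 38 = -32; (-32)(3) + 0 = -96; (-96)(3) + 288 = 0 → quotient x^3 + 2x^2 - 32x - 96, remainder 0.
Continue with the quotient x^3 + 2x^2 - 32x - 96 (candidates must divide 96; re-test x = 3 first in case it repeats).
Test x = 3: value = -147 ≠ 0.
Test x = -3: value = -9 ≠ 0.
Test x = 4: value = -128 ≠ 0.
Test x = -4: value = 0 ✓, so (x + 4) is a factor.
Synthetic division by (x + 4): bring down 1; 1(-4) + 2 = -2; (-2)(-4) - 32 = -24; (-24)(-4) - 96 = 0 → quotient x^2 - 2x - 24, remainder 0.
Solve the quadratic x^2 - 2x - 24 = 0: discriminant = (-2)^2 - 4(1)(-24) = 4 + 96 = 100.
sqrt(100) = 10, so x = (2 ± 10)/2: x = 6 or x = -4.
Collecting all roots found:

x = -4 (multiplicity 2), x = 3, x = 6


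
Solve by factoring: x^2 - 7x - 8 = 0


We need two numbers that multiply to -8 and add to -7.
Those numbers are -8 and 1 (since (-8) * 1 = -8 and (-8) + 1 = -7).
So x^2 - 7x - 8 = (x - 8)(x + 1) = 0
Setting each factor to zero: x = 8 or x = -1

x = -1, x = 8


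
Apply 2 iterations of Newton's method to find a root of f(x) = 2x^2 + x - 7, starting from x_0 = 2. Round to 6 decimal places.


Newton's method: x_(n+1) = x_n - f(x_n)/f'(x_n)
f(x) = 2x^2 + x - 7
f'(x) = 4x + 1

Iteration 1:
  f(2.000000) = 3.000000
  f'(2.000000) = 9.000000
  x_1 = 2.000000 - (3.000000)/(9.000000) = 1.666667

Iteration 2:
  f(1.666667) = 0.222222
  f'(1.666667) = 7.666667
  x_2 = 1.666667 - (0.222222)/(7.666667) = 1.637681

x_2 = 1.637681


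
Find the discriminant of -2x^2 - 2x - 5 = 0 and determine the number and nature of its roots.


For ax^2 + bx + c = 0, discriminant D = b^2 - 4ac
Here a = -2, b = -2, c = -5
D = (-2)^2 - 4(-2)(-5) = 4 - 40 = -36

D = -36 < 0
The equation has no real roots (2 complex conjugate roots).

Discriminant = -36, no real roots (2 complex conjugate roots)


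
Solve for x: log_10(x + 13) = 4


Convert to exponential form: x + 13 = 10^4 = 10000
x = 10000 - 13 = 9987
Check: log_10(9987 + 13) = log_10(10000) = log_10(10000) = 4 ✓

x = 9987


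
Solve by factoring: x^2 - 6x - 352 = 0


We need two numbers that multiply to -352 and add to -6.
Those numbers are 16 and -22 (since 16 * (-22) = -352 and 16 + (-22) = -6).
So x^2 - 6x - 352 = (x + 16)(x - 22) = 0
Setting each factor to zero: x = -16 or x = 22

x = -16, x = 22


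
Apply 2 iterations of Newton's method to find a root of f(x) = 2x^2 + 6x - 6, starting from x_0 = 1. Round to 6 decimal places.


Newton's method: x_(n+1) = x_n - f(x_n)/f'(x_n)
f(x) = 2x^2 + 6x - 6
f'(x) = 4x + 6

Iteration 1:
  f(1.000000) = 2.000000
  f'(1.000000) = 10.000000
  x_1 = 1.000000 - (2.000000)/(10.000000) = 0.800000

Iteration 2:
  f(0.800000) = 0.080000
  f'(0.800000) = 9.200000
  x_2 = 0.800000 - (0.080000)/(9.200000) = 0.791304

x_2 = 0.791304


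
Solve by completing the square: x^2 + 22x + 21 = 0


Start: x^2 + 22x + 21 = 0
Move constant: x^2 + 22x = -21
Half of 22 is 11, squared is 121
Add 121 to both sides: x^2 + 22x + 121 = 100
(x + 11)^2 = 100
x + 11 = ±10
x = -11 + 10 = -1 or x = -11 - 10 = -21

x = -21, x = -1


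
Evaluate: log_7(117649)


We need the exponent such that 7^? = 117649
7^6 = 117649
Therefore log_7(117649) = 6

6


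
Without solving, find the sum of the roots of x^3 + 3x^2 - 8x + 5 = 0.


By Vieta's formulas for x^3 + bx^2 + cx + d = 0:
  r1 + r2 + r3 = -b/a = -3
  r1*r2 + r1*r3 + r2*r3 = c/a = -8
  r1*r2*r3 = -d/a = -5


Sum = -3


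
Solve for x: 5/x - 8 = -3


Subtract -8 from both sides: 5/x = 5
Multiply both sides by x: 5 = 5 * x
Divide by 5: x = 1

x = 1


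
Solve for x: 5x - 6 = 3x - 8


Starting with: 5x - 6 = 3x - 8
Move all x terms to left: (5 - 3)x = -8 + 6
Simplify: 2x = -2
Divide both sides by 2: x = -1

x = -1


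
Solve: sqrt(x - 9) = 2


Square both sides: x - 9 = 2^2 = 4
x = 4 + 9 = 13
x = 13
Check: sqrt(1*13 - 9) = sqrt(4) = 2 ✓

x = 13


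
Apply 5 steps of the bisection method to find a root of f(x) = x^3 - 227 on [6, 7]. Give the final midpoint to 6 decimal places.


f(x) = x^3 - 227
f(6) = -11 < 0
f(7) = 116 > 0

Step 1: midpoint = (6.000000 + 7.000000)/2 = 6.500000
  f(6.500000) = 47.625000
  f(mid) > 0, so root is in [6.000000, 6.500000]

Step 2: midpoint = (6.000000 + 6.500000)/2 = 6.250000
  f(6.250000) = 17.140625
  f(mid) > 0, so root is in [6.000000, 6.250000]

Step 3: midpoint = (6.000000 + 6.250000)/2 = 6.125000
  f(6.125000) = 2.783203
  f(mid) > 0, so root is in [6.000000, 6.125000]

Step 4: midpoint = (6.000000 + 6.125000)/2 = 6.062500
  f(6.062500) = -4.179443
  f(mid) < 0, so root is in [6.062500, 6.125000]

Step 5: midpoint = (6.062500 + 6.125000)/2 = 6.093750
  f(6.093750) = -0.715973
  f(mid) < 0, so root is in [6.093750, 6.125000]

midpoint = 6.093750


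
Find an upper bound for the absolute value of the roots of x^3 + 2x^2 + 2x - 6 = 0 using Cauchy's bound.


Cauchy's bound: all roots r satisfy |r| <= 1 + max(|a_i/a_n|) for i = 0,...,n-1
where a_n is the leading coefficient.

Coefficients: [1, 2, 2, -6]
Leading coefficient a_n = 1
Ratios |a_i/a_n|: 2, 2, 6
Maximum ratio: 6
Cauchy's bound: |r| <= 1 + 6 = 7

Upper bound = 7


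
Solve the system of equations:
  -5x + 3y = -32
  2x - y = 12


Using Cramer's rule:
Determinant D = (-5)(-1) - (2)(3) = 5 - 6 = -1
Dx = (-32)(-1) - (12)(3) = 32 - 36 = -4
Dy = (-5)(12) - (2)(-32) = -60 + 64 = 4
x = Dx/D = -4/-1 = 4
y = Dy/D = 4/-1 = -4

x = 4, y = -4


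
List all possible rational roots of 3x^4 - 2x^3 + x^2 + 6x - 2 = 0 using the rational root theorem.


Rational root theorem: possible roots are ±p/q where:
  p divides the constant term (-2): p ∈ {1, 2}
  q divides the leading coefficient (3): q ∈ {1, 3}

All possible rational roots: -2, -1, -2/3, -1/3, 1/3, 2/3, 1, 2

-2, -1, -2/3, -1/3, 1/3, 2/3, 1, 2


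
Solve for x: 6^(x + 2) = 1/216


Express both sides with the same base.
1/216 = 6^(-3)
Since the bases match, equate exponents: x + 2 = -3
So x = -3 - (2) = -5

x = -5


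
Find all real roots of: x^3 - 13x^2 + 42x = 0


The constant term is 0, so x = 0 is a root. Factor out x:
  x(x^2 - 13x + 42) = 0
Solve the quadratic x^2 - 13x + 42 = 0: discriminant = (-13)^2 - 4(1)(42) = 169 - 168 = 1.
sqrt(1) = 1, so x = (13 ± 1)/2: x = 7 or x = 6.

x = 0, x = 6, x = 7


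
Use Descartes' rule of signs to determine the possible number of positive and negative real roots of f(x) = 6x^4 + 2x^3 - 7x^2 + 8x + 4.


Descartes' rule of signs:

For positive roots, count sign changes in f(x) = 6x^4 + 2x^3 - 7x^2 + 8x + 4:
Signs of coefficients: +, +, -, +, +
Number of sign changes: 2
Possible positive real roots: 2, 0

For negative roots, examine f(-x) = 6x^4 - 2x^3 - 7x^2 - 8x + 4:
Signs of coefficients: +, -, -, -, +
Number of sign changes: 2
Possible negative real roots: 2, 0

Positive roots: 2 or 0; Negative roots: 2 or 0


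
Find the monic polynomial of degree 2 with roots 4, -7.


A monic polynomial with roots 4, -7 is:
p(x) = (x - 4)(x + 7)
After multiplying by (x - 4): x - 4
After multiplying by (x + 7): x^2 + 3x - 28

x^2 + 3x - 28


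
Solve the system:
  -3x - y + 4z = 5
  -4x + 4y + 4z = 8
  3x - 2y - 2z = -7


Using Cramer's rule. Expand each determinant along the first row.
D  = (-3)*[4*(-2) - 4*(-2)] - (-1)*[(-4)*(-2) - 4*3] + 4*[(-4)*(-2) - 4*3]
  = (-3)*(0) - (-1)*(-4) + 4*(-4) = -20
Dx = 5*[4*(-2) - 4*(-2)] - (-1)*[8*(-2) - 4*(-7)] + 4*[8*(-2) - 4*(-7)]
  = 5*(0) - (-1)*(12) + 4*(12) = 60
Dy = (-3)*[8*(-2) - 4*(-7)] - 5*[(-4)*(-2) - 4*3] + 4*[(-4)*(-7) - 8*3]
  = (-3)*(12) - 5*(-4) + 4*(4) = 0
Dz = (-3)*[4*(-7) - 8*(-2)] - (-1)*[(-4)*(-7) - 8*3] + 5*[(-4)*(-2) - 4*3]
  = (-3)*(-12) - (-1)*(4) + 5*(-4) = 20
x = Dx/D = 60/-20 = -3, y = Dy/D = 0/-20 = 0, z = Dz/D = 20/-20 = -1
Check eq1: (-3)(-3) + (-1)(0) + (4)(-1) = 5 = 5 ✓
Check eq2: (-4)(-3) + (4)(0) + (4)(-1) = 8 = 8 ✓
Check eq3: (3)(-3) + (-2)(0) + (-2)(-1) = -7 = -7 ✓

x = -3, y = 0, z = -1


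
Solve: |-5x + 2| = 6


An absolute value equation |expr| = 6 gives two cases:
Case 1: -5x + 2 = 6
  -5x = 4, so x = -4/5
Case 2: -5x + 2 = -6
  -5x = -8, so x = 8/5

x = -4/5, x = 8/5


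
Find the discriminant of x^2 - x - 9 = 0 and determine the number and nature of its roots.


For ax^2 + bx + c = 0, discriminant D = b^2 - 4ac
Here a = 1, b = -1, c = -9
D = (-1)^2 - 4(1)(-9) = 1 + 36 = 37

D = 37 > 0 but not a perfect square
The equation has 2 distinct real irrational roots.

Discriminant = 37, 2 distinct real irrational roots


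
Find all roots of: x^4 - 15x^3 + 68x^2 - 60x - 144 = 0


Let p(x) = x^4 - 15x^3 + 68x^2 - 60x - 144. By the rational root theorem (leading coefficient 1), any rational root is an integer divisor of 144: try ±1, ±2, ... in turn.
Test x = 1: value = -150 ≠ 0.
Test x = -1: value = 0 ✓, so (x + 1) is a factor.
Synthetic division by (x + 1): bring down 1; 1(-1) - 15 = -16; (-16)(-1) + 68 = 84; 84(-1) - 60 = -144; (-144)(-1) - 144 = 0 → quotient x^3 - 16x^2 + 84x - 144, remainder 0.
Continue with the quotient x^3 - 16x^2 + 84x - 144 (candidates must divide 144; re-test x = -1 first in case it repeats).
Test x = -1: value = -245 ≠ 0.
Test x = 2: value = -32 ≠ 0.
Test x = -2: value = -384 ≠ 0.
Test x = 3: value = -9 ≠ 0.
Test x = -3: value = -567 ≠ 0.
Test x = 4: value = 0 ✓, so (x - 4) is a factor.
Synthetic division by (x - 4): bring down 1; 1(4) - 16 = -12; (-12)(4) + 84 = 36; 36(4) - 144 = 0 → quotient x^2 - 12x + 36, remainder 0.
Solve the quadratic x^2 - 12x + 36 = 0: discriminant = (-12)^2 - 4(1)(36) = 144 - 144 = 0.
Discriminant = 0, so a double root: x = 12/2 = 6.
Collecting all roots found:

x = -1, x = 4, x = 6 (multiplicity 2)


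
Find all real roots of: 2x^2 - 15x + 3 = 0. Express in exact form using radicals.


Using the quadratic formula: x = (-b ± sqrt(b^2 - 4ac)) / (2a)
Here a = 2, b = -15, c = 3
Discriminant = b^2 - 4ac = (-15)^2 - 4(2)(3) = 225 - 24 = 201
Since discriminant = 201 > 0, there are two real roots.
x = (15 ± sqrt(201)) / 4
Numerically: x ≈ 7.2944 or x ≈ 0.2056

x = (15 + sqrt(201)) / 4 or x = (15 - sqrt(201)) / 4


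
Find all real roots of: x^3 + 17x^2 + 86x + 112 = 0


Let p(x) = x^3 + 17x^2 + 86x + 112. By the rational root theorem (leading coefficient 1), any rational root is an integer divisor of 112: try ±1, ±2, ... in turn.
Test x = 1: value = 216 ≠ 0.
Test x = -1: value = 42 ≠ 0.
Test x = 2: value = 360 ≠ 0.
Test x = -2: value = 0 ✓, so (x + 2) is a factor.
Synthetic division by (x + 2): bring down 1; 1(-2) + 17 = 15; 15(-2) + 86 = 56; 56(-2) + 112 = 0 → quotient x^2 + 15x + 56, remainder 0.
Solve the quadratic x^2 + 15x + 56 = 0: discriminant = 15^2 - 4(1)(56) = 225 - 224 = 1.
sqrt(1) = 1, so x = (-15 ± 1)/2: x = -7 or x = -8.

x = -8, x = -7, x = -2


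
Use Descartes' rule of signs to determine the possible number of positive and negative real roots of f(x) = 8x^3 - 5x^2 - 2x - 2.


Descartes' rule of signs:

For positive roots, count sign changes in f(x) = 8x^3 - 5x^2 - 2x - 2:
Signs of coefficients: +, -, -, -
Number of sign changes: 1
Possible positive real roots: 1

For negative roots, examine f(-x) = -8x^3 - 5x^2 + 2x - 2:
Signs of coefficients: -, -, +, -
Number of sign changes: 2
Possible negative real roots: 2, 0

Positive roots: 1; Negative roots: 2 or 0


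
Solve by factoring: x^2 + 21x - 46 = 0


We need two numbers that multiply to -46 and add to 21.
Those numbers are -2 and 23 (since (-2) * 23 = -46 and (-2) + 23 = 21).
So x^2 + 21x - 46 = (x - 2)(x + 23) = 0
Setting each factor to zero: x = 2 or x = -23

x = -23, x = 2


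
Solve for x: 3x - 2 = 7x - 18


Starting with: 3x - 2 = 7x - 18
Move all x terms to left: (3 - 7)x = -18 + 2
Simplify: -4x = -16
Divide both sides by -4: x = 4

x = 4


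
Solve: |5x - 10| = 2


An absolute value equation |expr| = 2 gives two cases:
Case 1: 5x - 10 = 2
  5x = 12, so x = 12/5
Case 2: 5x - 10 = -2
  5x = 8, so x = 8/5

x = 8/5, x = 12/5


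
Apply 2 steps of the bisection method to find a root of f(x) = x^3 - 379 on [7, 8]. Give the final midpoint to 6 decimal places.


f(x) = x^3 - 379
f(7) = -36 < 0
f(8) = 133 > 0

Step 1: midpoint = (7.000000 + 8.000000)/2 = 7.500000
  f(7.500000) = 42.875000
  f(mid) > 0, so root is in [7.000000, 7.500000]

Step 2: midpoint = (7.000000 + 7.500000)/2 = 7.250000
  f(7.250000) = 2.078125
  f(mid) > 0, so root is in [7.000000, 7.250000]

midpoint = 7.250000


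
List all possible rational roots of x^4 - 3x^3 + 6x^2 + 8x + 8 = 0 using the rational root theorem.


Rational root theorem: possible roots are ±p/q where:
  p divides the constant term (8): p ∈ {1, 2, 4, 8}
  q divides the leading coefficient (1): q ∈ {1}

All possible rational roots: -8, -4, -2, -1, 1, 2, 4, 8

-8, -4, -2, -1, 1, 2, 4, 8


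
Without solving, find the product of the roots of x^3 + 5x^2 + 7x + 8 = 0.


By Vieta's formulas for x^3 + bx^2 + cx + d = 0:
  r1 + r2 + r3 = -b/a = -5
  r1*r2 + r1*r3 + r2*r3 = c/a = 7
  r1*r2*r3 = -d/a = -8


Product = -8


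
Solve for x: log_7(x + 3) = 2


Convert to exponential form: x + 3 = 7^2 = 49
x = 49 - 3 = 46
Check: log_7(46 + 3) = log_7(49) = log_7(49) = 2 ✓

x = 46


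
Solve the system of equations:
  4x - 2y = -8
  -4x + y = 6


Using Cramer's rule:
Determinant D = (4)(1) - (-4)(-2) = 4 - 8 = -4
Dx = (-8)(1) - (6)(-2) = -8 + 12 = 4
Dy = (4)(6) - (-4)(-8) = 24 - 32 = -8
x = Dx/D = 4/-4 = -1
y = Dy/D = -8/-4 = 2

x = -1, y = 2


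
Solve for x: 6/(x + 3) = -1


Multiply both sides by (x + 3): 6 = -1(x + 3)
Distribute: 6 = -x - 3
-x = 6 + 3 = 9
x = -9

x = -9


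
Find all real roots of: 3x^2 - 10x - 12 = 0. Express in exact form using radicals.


Using the quadratic formula: x = (-b ± sqrt(b^2 - 4ac)) / (2a)
Here a = 3, b = -10, c = -12
Discriminant = b^2 - 4ac = (-10)^2 - 4(3)(-12) = 100 + 144 = 244
Since discriminant = 244 > 0, there are two real roots.
x = (10 ± 2*sqrt(61)) / 6
Simplifying: x = (5 ± sqrt(61)) / 3
Numerically: x ≈ 4.2701 or x ≈ -0.9367

x = (5 + sqrt(61)) / 3 or x = (5 - sqrt(61)) / 3


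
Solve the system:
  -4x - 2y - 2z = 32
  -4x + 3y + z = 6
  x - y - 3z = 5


Using Cramer's rule. Expand each determinant along the first row.
D  = (-4)*[3*(-3) - 1*(-1)] - (-2)*[(-4)*(-3) - 1*1] + (-2)*[(-4)*(-1) - 3*1]
  = (-4)*(-8) - (-2)*(11) + (-2)*(1) = 52
Dx = 32*[3*(-3) - 1*(-1)] - (-2)*[6*(-3) - 1*5] + (-2)*[6*(-1) - 3*5]
  = 32*(-8) - (-2)*(-23) + (-2)*(-21) = -260
Dy = (-4)*[6*(-3) - 1*5] - 32*[(-4)*(-3) - 1*1] + (-2)*[(-4)*5 - 6*1]
  = (-4)*(-23) - 32*(11) + (-2)*(-26) = -208
Dz = (-4)*[3*5 - 6*(-1)] - (-2)*[(-4)*5 - 6*1] + 32*[(-4)*(-1) - 3*1]
  = (-4)*(21) - (-2)*(-26) + 32*(1) = -104
x = Dx/D = -260/52 = -5, y = Dy/D = -208/52 = -4, z = Dz/D = -104/52 = -2
Check eq1: (-4)(-5) + (-2)(-4) + (-2)(-2) = 32 = 32 ✓
Check eq2: (-4)(-5) + (3)(-4) + (1)(-2) = 6 = 6 ✓
Check eq3: (1)(-5) + (-1)(-4) + (-3)(-2) = 5 = 5 ✓

x = -5, y = -4, z = -2


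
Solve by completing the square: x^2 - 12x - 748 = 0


Start: x^2 - 12x - 748 = 0
Move constant: x^2 - 12x = 748
Half of -12 is -6, squared is 36
Add 36 to both sides: x^2 - 12x + 36 = 784
(x - 6)^2 = 784
x - 6 = ±28
x = 6 + 28 = 34 or x = 6 - 28 = -22

x = -22, x = 34


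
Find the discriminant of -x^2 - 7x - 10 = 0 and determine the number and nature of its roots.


For ax^2 + bx + c = 0, discriminant D = b^2 - 4ac
Here a = -1, b = -7, c = -10
D = (-7)^2 - 4(-1)(-10) = 49 - 40 = 9

D = 9 > 0 and is a perfect square (sqrt = 3)
The equation has 2 distinct real rational roots.

Discriminant = 9, 2 distinct real rational roots


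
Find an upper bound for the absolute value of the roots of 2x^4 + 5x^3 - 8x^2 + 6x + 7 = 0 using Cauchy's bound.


Cauchy's bound: all roots r satisfy |r| <= 1 + max(|a_i/a_n|) for i = 0,...,n-1
where a_n is the leading coefficient.

Coefficients: [2, 5, -8, 6, 7]
Leading coefficient a_n = 2
Ratios |a_i/a_n|: 5/2, 4, 3, 7/2
Maximum ratio: 4
Cauchy's bound: |r| <= 1 + 4 = 5

Upper bound = 5


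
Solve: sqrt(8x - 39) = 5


Square both sides: 8x - 39 = 5^2 = 25
8x = 25 + 39 = 64
x = 8
Check: sqrt(8*8 - 39) = sqrt(25) = 5 ✓

x = 8


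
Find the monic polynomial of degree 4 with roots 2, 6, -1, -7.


A monic polynomial with roots 2, 6, -1, -7 is:
p(x) = (x - 2)(x - 6)(x + 1)(x + 7)
After multiplying by (x - 2): x - 2
After multiplying by (x - 6): x^2 - 8x + 12
After multiplying by (x + 1): x^3 - 7x^2 + 4x + 12
After multiplying by (x + 7): x^4 - 45x^2 + 40x + 84

x^4 - 45x^2 + 40x + 84


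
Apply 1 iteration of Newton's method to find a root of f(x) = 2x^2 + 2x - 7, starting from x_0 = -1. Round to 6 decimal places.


Newton's method: x_(n+1) = x_n - f(x_n)/f'(x_n)
f(x) = 2x^2 + 2x - 7
f'(x) = 4x + 2

Iteration 1:
  f(-1.000000) = -7.000000
  f'(-1.000000) = -2.000000
  x_1 = -1.000000 - (-7.000000)/(-2.000000) = -4.500000

x_1 = -4.500000


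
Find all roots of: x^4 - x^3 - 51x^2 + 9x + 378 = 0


Let p(x) = x^4 - x^3 - 51x^2 + 9x + 378. By the rational root theorem (leading coefficient 1), any rational root is an integer divisor of 378: try ±1, ±2, ... in turn.
Test x = 1: value = 336 ≠ 0.
Test x = -1: value = 320 ≠ 0.
Test x = 2: value = 200 ≠ 0.
Test x = -2: value = 180 ≠ 0.
Test x = 3: value = 0 ✓, so (x - 3) is a factor.
Synthetic division by (x - 3): bring down 1; 1(3) - 1 = 2; 2(3) - 51 = -45; (-45)(3) + 9 = -126; (-126)(3) + 378 = 0 → quotient x^3 + 2x^2 - 45x - 126, remainder 0.
Continue with the quotient x^3 + 2x^2 - 45x - 126 (candidates must divide 126; re-test x = 3 first in case it repeats).
Test x = 3: value = -216 ≠ 0.
Test x = -3: value = 0 ✓, so (x + 3) is a factor.
Synthetic division by (x + 3): bring down 1; 1(-3) + 2 = -1; (-1)(-3) - 45 = -42; (-42)(-3) - 126 = 0 → quotient x^2 - x - 42, remainder 0.
Solve the quadratic x^2 - x - 42 = 0: discriminant = (-1)^2 - 4(1)(-42) = 1 + 168 = 169.
sqrt(169) = 13, so x = (1 ± 13)/2: x = 7 or x = -6.
Collecting all roots found:

x = -6, x = -3, x = 3, x = 7


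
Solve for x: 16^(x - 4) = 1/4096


Express both sides with the same base.
1/4096 = 16^(-3)
Since the bases match, equate exponents: x - 4 = -3
So x = -3 - (-4) = 1

x = 1


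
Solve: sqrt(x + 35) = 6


Square both sides: x + 35 = 6^2 = 36
x = 36 - 35 = 1
x = 1
Check: sqrt(1*1 + 35) = sqrt(36) = 6 ✓

x = 1


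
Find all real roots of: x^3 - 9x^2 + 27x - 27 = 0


Let p(x) = x^3 - 9x^2 + 27x - 27. By the rational root theorem (leading coefficient 1), any rational root is an integer divisor of 27: try ±1, ±2, ... in turn.
Test x = 1: value = -8 ≠ 0.
Test x = -1: value = -64 ≠ 0.
Test x = 3: value = 0 ✓, so (x - 3) is a factor.
Synthetic division by (x - 3): bring down 1; 1(3) - 9 = -6; (-6)(3) + 27 = 9; 9(3) - 27 = 0 → quotient x^2 - 6x + 9, remainder 0.
Solve the quadratic x^2 - 6x + 9 = 0: discriminant = (-6)^2 - 4(1)(9) = 36 - 36 = 0.
Discriminant = 0, so a double root: x = 6/2 = 3.

x = 3 (multiplicity 3)


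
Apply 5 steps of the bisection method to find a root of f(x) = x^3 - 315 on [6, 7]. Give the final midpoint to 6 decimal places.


f(x) = x^3 - 315
f(6) = -99 < 0
f(7) = 28 > 0

Step 1: midpoint = (6.000000 + 7.000000)/2 = 6.500000
  f(6.500000) = -40.375000
  f(mid) < 0, so root is in [6.500000, 7.000000]

Step 2: midpoint = (6.500000 + 7.000000)/2 = 6.750000
  f(6.750000) = -7.453125
  f(mid) < 0, so root is in [6.750000, 7.000000]

Step 3: midpoint = (6.750000 + 7.000000)/2 = 6.875000
  f(6.875000) = 9.951172
  f(mid) > 0, so root is in [6.750000, 6.875000]

Step 4: midpoint = (6.750000 + 6.875000)/2 = 6.812500
  f(6.812500) = 1.169189
  f(mid) > 0, so root is in [6.750000, 6.812500]

Step 5: midpoint = (6.750000 + 6.812500)/2 = 6.781250
  f(6.781250) = -3.161835
  f(mid) < 0, so root is in [6.781250, 6.812500]

midpoint = 6.781250


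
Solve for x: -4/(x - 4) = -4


Multiply both sides by (x - 4): -4 = -4(x - 4)
Distribute: -4 = -4x + 16
-4x = -4 - 16 = -20
x = 5

x = 5


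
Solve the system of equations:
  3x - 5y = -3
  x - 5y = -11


Using Cramer's rule:
Determinant D = (3)(-5) - (1)(-5) = -15 + 5 = -10
Dx = (-3)(-5) - (-11)(-5) = 15 - 55 = -40
Dy = (3)(-11) - (1)(-3) = -33 + 3 = -30
x = Dx/D = -40/-10 = 4
y = Dy/D = -30/-10 = 3

x = 4, y = 3


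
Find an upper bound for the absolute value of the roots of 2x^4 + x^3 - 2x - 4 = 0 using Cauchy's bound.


Cauchy's bound: all roots r satisfy |r| <= 1 + max(|a_i/a_n|) for i = 0,...,n-1
where a_n is the leading coefficient.

Coefficients: [2, 1, 0, -2, -4]
Leading coefficient a_n = 2
Ratios |a_i/a_n|: 1/2, 0, 1, 2
Maximum ratio: 2
Cauchy's bound: |r| <= 1 + 2 = 3

Upper bound = 3


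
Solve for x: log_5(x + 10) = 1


Convert to exponential form: x + 10 = 5^1 = 5
x = 5 - 10 = -5
Check: log_5(-5 + 10) = log_5(5) = log_5(5) = 1 ✓

x = -5


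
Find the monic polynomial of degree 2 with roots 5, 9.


A monic polynomial with roots 5, 9 is:
p(x) = (x - 5)(x - 9)
After multiplying by (x - 5): x - 5
After multiplying by (x - 9): x^2 - 14x + 45

x^2 - 14x + 45


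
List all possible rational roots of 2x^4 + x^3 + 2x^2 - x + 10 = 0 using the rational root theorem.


Rational root theorem: possible roots are ±p/q where:
  p divides the constant term (10): p ∈ {1, 2, 5, 10}
  q divides the leading coefficient (2): q ∈ {1, 2}

All possible rational roots: -10, -5, -5/2, -2, -1, -1/2, 1/2, 1, 2, 5/2, 5, 10

-10, -5, -5/2, -2, -1, -1/2, 1/2, 1, 2, 5/2, 5, 10


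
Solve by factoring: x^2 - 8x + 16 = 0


We need two numbers that multiply to 16 and add to -8.
Those numbers are -4 and -4 (since (-4) * (-4) = 16 and (-4) + (-4) = -8).
So x^2 - 8x + 16 = (x - 4)(x - 4) = 0
Setting each factor to zero: x = 4 or x = 4

x = 4


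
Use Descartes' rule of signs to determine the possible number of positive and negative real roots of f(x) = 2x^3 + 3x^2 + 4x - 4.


Descartes' rule of signs:

For positive roots, count sign changes in f(x) = 2x^3 + 3x^2 + 4x - 4:
Signs of coefficients: +, +, +, -
Number of sign changes: 1
Possible positive real roots: 1

For negative roots, examine f(-x) = -2x^3 + 3x^2 - 4x - 4:
Signs of coefficients: -, +, -, -
Number of sign changes: 2
Possible negative real roots: 2, 0

Positive roots: 1; Negative roots: 2 or 0


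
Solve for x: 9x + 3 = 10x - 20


Starting with: 9x + 3 = 10x - 20
Move all x terms to left: (9 - 10)x = -20 - 3
Simplify: -x = -23
Divide both sides by -1: x = 23

x = 23


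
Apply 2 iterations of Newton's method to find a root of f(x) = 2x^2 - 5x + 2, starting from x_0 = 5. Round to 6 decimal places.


Newton's method: x_(n+1) = x_n - f(x_n)/f'(x_n)
f(x) = 2x^2 - 5x + 2
f'(x) = 4x - 5

Iteration 1:
  f(5.000000) = 27.000000
  f'(5.000000) = 15.000000
  x_1 = 5.000000 - (27.000000)/(15.000000) = 3.200000

Iteration 2:
  f(3.200000) = 6.480000
  f'(3.200000) = 7.800000
  x_2 = 3.200000 - (6.480000)/(7.800000) = 2.369231

x_2 = 2.369231


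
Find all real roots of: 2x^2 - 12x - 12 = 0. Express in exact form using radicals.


Using the quadratic formula: x = (-b ± sqrt(b^2 - 4ac)) / (2a)
Here a = 2, b = -12, c = -12
Discriminant = b^2 - 4ac = (-12)^2 - 4(2)(-12) = 144 + 96 = 240
Since discriminant = 240 > 0, there are two real roots.
x = (12 ± 4*sqrt(15)) / 4
Simplifying: x = 3 ± sqrt(15)
Numerically: x ≈ 6.8730 or x ≈ -0.8730

x = 3 + sqrt(15) or x = 3 - sqrt(15)


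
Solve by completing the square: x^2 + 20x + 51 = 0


Start: x^2 + 20x + 51 = 0
Move constant: x^2 + 20x = -51
Half of 20 is 10, squared is 100
Add 100 to both sides: x^2 + 20x + 100 = 49
(x + 10)^2 = 49
x + 10 = ±7
x = -10 + 7 = -3 or x = -10 - 7 = -17

x = -17, x = -3
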